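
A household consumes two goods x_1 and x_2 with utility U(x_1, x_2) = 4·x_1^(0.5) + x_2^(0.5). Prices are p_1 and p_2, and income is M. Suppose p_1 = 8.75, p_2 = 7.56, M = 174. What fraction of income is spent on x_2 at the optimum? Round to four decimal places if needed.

MRS = MU_x_1/MU_x_2 = 4·(x_2/x_1)^(0.5). Set equal to p_1/p_2.
Hence x_2/x_1 = ((1/4)·p_1/p_2)^(1/(0.5)), i.e. raised to the 2 power.
With the ratio pinned down, the budget gives x_1* = M/(p_1 + p_2·(x_2/x_1)) and x_2* = (x_2/x_1)·x_1*.
Numerically x_2/x_1 = 0.083724, so x_1* = 174/(8.75 + 7.56·0.083724) = 18.5443 and x_2* = 0.083724·18.5443 = 1.5526.
Expenditure on x_2: 7.56·1.5526 = 11.7377; share = 0.0675.

share on x_2 = 0.0675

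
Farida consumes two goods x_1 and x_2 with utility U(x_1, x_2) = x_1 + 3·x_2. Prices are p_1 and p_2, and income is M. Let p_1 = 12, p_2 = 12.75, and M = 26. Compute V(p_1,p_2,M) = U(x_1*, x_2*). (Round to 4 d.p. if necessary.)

V = 6.1176

Linear utility — the consumer picks whichever good has higher MU/price: 1/12 = 0.0833 vs 3/12.75 = 0.2353.
x_2 gives more utility per dollar, so spend all income on x_2: x_2* = M/p_2, x_1* = 0.
Numerically: x_1* = 0, x_2* = 2.0392.
Utility at the optimum: U(0, 2.0392) = 6.1176.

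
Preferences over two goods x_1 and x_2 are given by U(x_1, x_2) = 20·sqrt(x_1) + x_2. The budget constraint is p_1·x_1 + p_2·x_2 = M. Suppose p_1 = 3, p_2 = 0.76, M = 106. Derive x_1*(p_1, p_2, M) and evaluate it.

x_1* = 6.4178

MU_x_1 = 10/√x_1, MU_x_2 = 1. Tangency: 10/√x_1 = p_1/p_2.
Thus x_1* = (10·p_2/p_1)² — independent of M — with the rest of income spent on x_2.
Plugging in: x_1* = (10·0.76/3)² = 6.4178.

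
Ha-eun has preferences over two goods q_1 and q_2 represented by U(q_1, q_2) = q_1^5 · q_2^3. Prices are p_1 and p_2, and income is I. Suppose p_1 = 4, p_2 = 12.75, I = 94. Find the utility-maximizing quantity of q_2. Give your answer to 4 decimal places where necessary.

MU_q_1/MU_q_2 = (5·q_2)/(3·q_1); tangency sets this equal to p_1/p_2.
Rearranging, p_2·q_2 = (3/5)·p_1·q_1. Substituting into the budget gives p_1·q_1·(1 + (3/5)) = I.
Demand: q_1*(p_1,p_2,I) = 0.625·I/p_1 and q_2* = 0.375·I/p_2.
At p_1=4, p_2=12.75, I=94: q_2* = 0.375·94/12.75 = 2.7647.

q_2* = 2.7647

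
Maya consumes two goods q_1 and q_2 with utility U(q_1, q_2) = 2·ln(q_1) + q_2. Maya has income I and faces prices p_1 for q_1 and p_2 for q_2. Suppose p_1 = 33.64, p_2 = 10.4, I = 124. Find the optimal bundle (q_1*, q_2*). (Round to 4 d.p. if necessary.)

MU_q_1 = 2/q_1, MU_q_2 = 1. Tangency: 2/q_1 = p_1/p_2.
So q_1*(p_1,p_2) = 2·p_2/p_1, independent of income; and q_2* = (I − 2·p_2)/p_2.
At the given prices: q_1* = 2·10.4/33.64 = 0.6183, and q_2* = 9.9231.

q_1* = 0.6183, q_2* = 9.9231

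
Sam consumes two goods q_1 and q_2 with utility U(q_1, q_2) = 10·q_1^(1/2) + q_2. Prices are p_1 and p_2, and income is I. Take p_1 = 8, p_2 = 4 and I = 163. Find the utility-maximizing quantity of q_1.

MU_q_1 = 5/√q_1, MU_q_2 = 1. Tangency: 5/√q_1 = p_1/p_2.
Thus q_1* = (5·p_2/p_1)² — independent of I — with the rest of income spent on q_2.
Plugging in: q_1* = (5·4/8)² = 6.25.

q_1* = 6.25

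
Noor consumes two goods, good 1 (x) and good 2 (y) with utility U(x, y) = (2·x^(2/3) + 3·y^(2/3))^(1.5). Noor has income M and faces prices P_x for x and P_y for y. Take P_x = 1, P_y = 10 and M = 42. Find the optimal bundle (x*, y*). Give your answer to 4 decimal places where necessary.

x* = 40.6288, y* = 0.1371

With the ratio pinned down, the budget gives x* = M/(P_x + P_y·(y/x)) and y* = (y/x)·x*.
Numerically y/x = 0.003375, so x* = 42/(1 + 10·0.003375) = 40.6288 and y* = 0.003375·40.6288 = 0.1371.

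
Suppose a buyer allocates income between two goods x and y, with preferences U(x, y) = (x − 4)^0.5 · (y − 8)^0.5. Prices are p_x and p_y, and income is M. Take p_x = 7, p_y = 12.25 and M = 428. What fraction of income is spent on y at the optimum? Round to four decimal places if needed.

share on y = 0.5818

Let x' = x−4, y' = y−8. MRS = y'/x' = p_x/p_y.
Substituting into the budget: x* = 4 + 0.5·(M − 4·p_x − 8·p_y)/p_x, and y* = 8 + 0.5·(…)/p_y.
Discretionary income = 428 − 4·7 − 8·12.25 = 302; x* = 4 + 0.5·302/7 = 25.5714; y* = 8 + 0.5·302/12.25 = 20.3265.
Expenditure on y: 12.25·20.3265 = 249; share = 0.5818.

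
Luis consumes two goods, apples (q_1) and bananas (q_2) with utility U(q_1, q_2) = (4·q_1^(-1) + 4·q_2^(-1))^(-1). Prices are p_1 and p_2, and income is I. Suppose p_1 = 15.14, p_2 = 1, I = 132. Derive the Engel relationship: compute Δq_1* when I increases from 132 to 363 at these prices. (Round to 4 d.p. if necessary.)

From the CES first-order condition, (q_2/q_1)^(2) = p_1/p_2.
Solve for the ratio: q_2/q_1 = [p_1/p_2]^(0.5).
Substitute q_2 = (q_2/q_1)·q_1 into the budget: q_1* = I/(p_1 + p_2·(q_2/q_1)).
Numerically q_2/q_1 = 3.891015, so q_1* = 132/(15.14 + 1·3.891015) = 6.936.
At I' = 363: q_1* = 19.0741. Change: 19.0741 − 6.936 = 12.1381.

Δq_1* = 12.1381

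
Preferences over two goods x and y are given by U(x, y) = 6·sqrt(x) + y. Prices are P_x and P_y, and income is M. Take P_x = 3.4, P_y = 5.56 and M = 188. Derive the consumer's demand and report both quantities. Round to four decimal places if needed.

MU_x = 3/√x, MU_y = 1. Tangency: 3/√x = P_x/P_y.
Thus x* = (3·P_y/P_x)² — independent of M — with the rest of income spent on y.
Plugging in: x* = (3·5.56/3.4)² = 24.0677, y* = 19.0953.

x* = 24.0677, y* = 19.0953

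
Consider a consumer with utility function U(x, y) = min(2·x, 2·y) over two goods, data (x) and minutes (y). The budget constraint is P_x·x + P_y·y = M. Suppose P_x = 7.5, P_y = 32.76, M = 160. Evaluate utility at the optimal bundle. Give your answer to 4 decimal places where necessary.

With perfect complements, no substitution: consume in ratio x:y = 2:2.
Budget: P_x·x + P_y·x = M, so (2·P_x + 2·P_y)·x = 2·M.
Demand: x*(P_x,P_y,M) = 2·M/(2·P_x + 2·P_y), y* = 2·M/(2·P_x + 2·P_y).
Here 2·7.5 + 2·32.76 = 80.52, giving x* = 3.9742 and y* = 3.9742.
Utility at the optimum: U(3.9742, 3.9742) = 7.9483.

V = 7.9483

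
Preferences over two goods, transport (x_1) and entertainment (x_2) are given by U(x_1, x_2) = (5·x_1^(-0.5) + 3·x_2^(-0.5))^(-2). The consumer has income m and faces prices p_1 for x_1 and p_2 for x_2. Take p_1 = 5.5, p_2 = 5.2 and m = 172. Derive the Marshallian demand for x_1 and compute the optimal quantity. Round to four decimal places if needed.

x_1* = 18.4152

MU_x_1 ∝ 5·x_1^(-1.5), MU_x_2 ∝ 3·x_2^(-1.5), so MRS = (5/3)·(x_2/x_1)^(1.5) = p_1/p_2.
Hence x_2/x_1 = ((3/5)·p_1/p_2)^(1/(1.5)), i.e. raised to the 2/3 power.
Substitute x_2 = (x_2/x_1)·x_1 into the budget: x_1* = m/(p_1 + p_2·(x_2/x_1)).
Numerically x_2/x_1 = 0.738483, so x_1* = 172/(5.5 + 5.2·0.738483) = 18.4152.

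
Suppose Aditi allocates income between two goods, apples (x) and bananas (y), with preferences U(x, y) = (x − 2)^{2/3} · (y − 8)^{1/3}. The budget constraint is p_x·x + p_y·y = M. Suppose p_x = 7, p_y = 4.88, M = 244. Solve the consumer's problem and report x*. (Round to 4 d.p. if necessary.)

This is Cobb-Douglas in (x−2, y−8): tangency gives 2/3·p_y·(y−8) = 1/3·p_x·(x−2).
After buying the subsistence bundle (2, 8), a share 2/3 of the remaining income goes to x: x* = 2 + 2/3·(M − 2p_x − 8p_y)/p_x.
Discretionary income = 244 − 2·7 − 8·4.88 = 190.96; x* = 2 + 2/3·190.96/7 = 20.1867.

x* = 20.1867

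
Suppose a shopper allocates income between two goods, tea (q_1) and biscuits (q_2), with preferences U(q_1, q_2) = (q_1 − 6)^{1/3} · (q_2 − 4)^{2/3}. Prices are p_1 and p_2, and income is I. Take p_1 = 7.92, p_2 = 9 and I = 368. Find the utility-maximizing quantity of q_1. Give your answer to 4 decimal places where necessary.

q_1* = 17.9731

MRS = (1/2)·(q_2−4)/(q_1−6). Tangency with p_1/p_2 gives q_2−4 = 2·(p_1/p_2)·(q_1−6).
Substituting into the budget: q_1* = 6 + 1/3·(I − 6·p_1 − 4·p_2)/p_1, and q_2* = 4 + 2/3·(…)/p_2.
Discretionary income = 368 − 6·7.92 − 4·9 = 284.48; q_1* = 6 + 1/3·284.48/7.92 = 17.9731.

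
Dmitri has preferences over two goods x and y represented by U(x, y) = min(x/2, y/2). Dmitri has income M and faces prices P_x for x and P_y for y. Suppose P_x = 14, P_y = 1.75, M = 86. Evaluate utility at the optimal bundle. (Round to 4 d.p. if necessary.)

V = 2.7302

With perfect complements, no substitution: consume in ratio x:y = 2:2.
Budget: P_x·x + P_y·x = M, so (2·P_x + 2·P_y)·x = 2·M.
Demand: x*(P_x,P_y,M) = 2·M/(2·P_x + 2·P_y), y* = 2·M/(2·P_x + 2·P_y).
Here 2·14 + 2·1.75 = 31.5, giving x* = 5.4603 and y* = 5.4603.
Utility at the optimum: U(5.4603, 5.4603) = 2.7302.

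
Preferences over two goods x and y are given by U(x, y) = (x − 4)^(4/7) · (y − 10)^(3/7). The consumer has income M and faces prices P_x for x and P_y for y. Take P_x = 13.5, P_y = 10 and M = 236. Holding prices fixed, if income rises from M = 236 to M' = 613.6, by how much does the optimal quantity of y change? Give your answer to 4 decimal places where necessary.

Let x' = x−4, y' = y−10. MRS = (4/3)·y'/x' = P_x/P_y.
After buying the subsistence bundle (4, 10), a share 4/7 of the remaining income goes to x: x* = 4 + 4/7·(M − 4P_x − 10P_y)/P_x.
Discretionary income = 236 − 4·13.5 − 10·10 = 82; y* = 10 + 3/7·82/10 = 13.5143.
At M' = 613.6: y* = 29.6971. Change: 29.6971 − 13.5143 = 16.1829.

Δy* = 16.1829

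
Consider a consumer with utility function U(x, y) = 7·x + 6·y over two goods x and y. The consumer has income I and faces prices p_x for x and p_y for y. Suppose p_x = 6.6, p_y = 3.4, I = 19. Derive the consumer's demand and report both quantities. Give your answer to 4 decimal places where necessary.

x* = 0, y* = 5.5882

Perfect substitutes: compare marginal utility per dollar. 7/p_x vs 6/p_y → 1.0606 vs 1.7647.
y gives more utility per dollar, so spend all income on y: y* = I/p_y, x* = 0.
Numerically: x* = 0, y* = 5.5882.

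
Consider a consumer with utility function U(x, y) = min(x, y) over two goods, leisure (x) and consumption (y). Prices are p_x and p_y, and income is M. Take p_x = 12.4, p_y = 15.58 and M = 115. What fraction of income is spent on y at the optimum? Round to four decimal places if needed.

Leontief preferences: the optimum is at the kink where x/1 = y/1, i.e. y = x.
Budget: p_x·x + p_y·x = M, so (p_x + p_y)·x = M.
Demand: x*(p_x,p_y,M) = M/(p_x + p_y), y* = M/(p_x + p_y).
Here 12.4 + 15.58 = 27.98, giving x* = 4.1101 and y* = 4.1101.
Expenditure on y: 15.58·4.1101 = 64.035; share = 0.5568.

share on y = 0.5568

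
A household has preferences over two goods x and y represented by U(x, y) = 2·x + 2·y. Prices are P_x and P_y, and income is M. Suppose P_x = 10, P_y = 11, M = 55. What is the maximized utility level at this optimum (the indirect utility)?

Linear utility — the consumer picks whichever good has higher MU/price: 2/10 = 0.2 vs 2/11 = 0.1818.
x gives more utility per dollar, so spend all income on x: x* = M/P_x, y* = 0.
Numerically: x* = 5.5, y* = 0.
Utility at the optimum: U(5.5, 0) = 11.

V = 11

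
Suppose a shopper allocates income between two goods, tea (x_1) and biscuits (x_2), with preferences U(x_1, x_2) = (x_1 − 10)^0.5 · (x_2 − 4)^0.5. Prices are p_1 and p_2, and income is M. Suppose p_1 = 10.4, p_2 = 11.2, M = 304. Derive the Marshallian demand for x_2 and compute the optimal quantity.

Let x_1' = x_1−10, x_2' = x_2−4. MRS = x_2'/x_1' = p_1/p_2.
Substituting into the budget: x_1* = 10 + 0.5·(M − 10·p_1 − 4·p_2)/p_1, and x_2* = 4 + 0.5·(…)/p_2.
Discretionary income = 304 − 10·10.4 − 4·11.2 = 155.2; x_2* = 4 + 0.5·155.2/11.2 = 10.9286.

x_2* = 10.9286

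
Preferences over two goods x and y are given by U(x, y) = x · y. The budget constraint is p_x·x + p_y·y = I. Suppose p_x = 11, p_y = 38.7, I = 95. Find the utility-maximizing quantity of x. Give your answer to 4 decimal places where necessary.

The MRS is y/x. Set MRS = p_x/p_y.
So p_y·y = p_x·x; combined with the budget, a share 0.5 of income goes to x.
Demand: x*(p_x,p_y,I) = 0.5·I/p_x and y* = 0.5·I/p_y.
At p_x=11, p_y=38.7, I=95: x* = 0.5·95/11 = 4.3182.

x* = 4.3182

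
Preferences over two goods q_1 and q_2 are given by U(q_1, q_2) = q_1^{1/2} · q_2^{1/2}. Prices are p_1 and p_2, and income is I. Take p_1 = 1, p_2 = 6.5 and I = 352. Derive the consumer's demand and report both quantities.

q_1* = 176, q_2* = 27.0769

The MRS is q_2/q_1. Set MRS = p_1/p_2.
Rearranging, p_2·q_2 = p_1·q_1. Substituting into the budget gives p_1·q_1·(1 + 1) = I.
Demand: q_1*(p_1,p_2,I) = 0.5·I/p_1 and q_2* = 0.5·I/p_2.
At p_1=1, p_2=6.5, I=352: q_1* = 0.5·352/1 = 176, q_2* = 27.0769.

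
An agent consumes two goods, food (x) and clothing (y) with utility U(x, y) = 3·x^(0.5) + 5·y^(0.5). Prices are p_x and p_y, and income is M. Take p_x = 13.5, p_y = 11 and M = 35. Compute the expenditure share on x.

MRS = MU_x/MU_y = (3/5)·(y/x)^(0.5). Set equal to p_x/p_y.
Solve for the ratio: y/x = [(5/3)·p_x/p_y]^(2).
Substitute y = (y/x)·x into the budget: x* = M/(p_x + p_y·(y/x)).
Numerically y/x = 4.183884, so x* = 35/(13.5 + 11·4.183884) = 0.588 and y* = 4.183884·0.588 = 2.4602.
Expenditure on x: 13.5·0.588 = 7.9381; share = 0.2268.

share on x = 0.2268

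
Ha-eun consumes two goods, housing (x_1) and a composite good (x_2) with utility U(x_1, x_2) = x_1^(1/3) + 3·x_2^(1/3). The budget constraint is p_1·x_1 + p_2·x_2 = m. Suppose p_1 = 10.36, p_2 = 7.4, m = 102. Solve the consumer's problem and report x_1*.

MRS = MU_x_1/MU_x_2 = (1/3)·(x_2/x_1)^(2/3). Set equal to p_1/p_2.
Hence x_2/x_1 = (3·p_1/p_2)^(1/(2/3)), i.e. raised to the 1.5 power.
Substitute x_2 = (x_2/x_1)·x_1 into the budget: x_1* = m/(p_1 + p_2·(x_2/x_1)).
Numerically x_2/x_1 = 8.607439, so x_1* = 102/(10.36 + 7.4·8.607439) = 1.3774.

x_1* = 1.3774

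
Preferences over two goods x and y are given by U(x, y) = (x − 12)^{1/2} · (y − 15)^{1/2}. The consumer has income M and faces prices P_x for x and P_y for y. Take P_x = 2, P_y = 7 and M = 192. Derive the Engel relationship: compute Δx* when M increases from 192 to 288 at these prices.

Δx* = 24

This is Cobb-Douglas in (x−12, y−15): tangency gives 0.5·P_y·(y−15) = 0.5·P_x·(x−12).
Substituting into the budget: x* = 12 + 0.5·(M − 12·P_x − 15·P_y)/P_x, and y* = 15 + 0.5·(…)/P_y.
Discretionary income = 192 − 12·2 − 15·7 = 63; x* = 12 + 0.5·63/2 = 27.75.
At M' = 288: x* = 51.75. Change: 51.75 − 27.75 = 24.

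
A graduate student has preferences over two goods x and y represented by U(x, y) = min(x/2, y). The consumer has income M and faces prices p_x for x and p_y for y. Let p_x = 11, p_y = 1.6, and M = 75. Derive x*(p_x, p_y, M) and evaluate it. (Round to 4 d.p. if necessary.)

With perfect complements, no substitution: consume in ratio x:y = 2:1.
Budget: p_x·x + p_y·(1/2)·x = M, so (2·p_x + p_y)·x = 2·M.
Demand: x*(p_x,p_y,M) = 2·M/(2·p_x + p_y), y* = M/(2·p_x + p_y).
Here 2·11 + 1.6 = 23.6, giving x* = 6.3559.

x* = 6.3559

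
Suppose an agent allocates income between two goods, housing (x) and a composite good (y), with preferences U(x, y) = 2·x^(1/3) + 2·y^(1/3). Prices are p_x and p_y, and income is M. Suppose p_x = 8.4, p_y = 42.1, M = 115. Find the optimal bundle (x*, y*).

From the CES first-order condition, (y/x)^(2/3) = p_x/p_y.
Hence y/x = (p_x/p_y)^(1/(2/3)), i.e. raised to the 1.5 power.
With the ratio pinned down, the budget gives x* = M/(p_x + p_y·(y/x)) and y* = (y/x)·x*.
Numerically y/x = 0.089124, so x* = 115/(8.4 + 42.1·0.089124) = 9.4634 and y* = 0.089124·9.4634 = 0.8434.

x* = 9.4634, y* = 0.8434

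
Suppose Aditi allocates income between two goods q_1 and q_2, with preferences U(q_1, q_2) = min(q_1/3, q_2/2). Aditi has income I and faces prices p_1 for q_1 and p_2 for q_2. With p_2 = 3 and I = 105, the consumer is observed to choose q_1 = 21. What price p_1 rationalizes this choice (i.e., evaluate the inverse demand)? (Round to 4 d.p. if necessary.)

Leontief preferences: the optimum is at the kink where q_1/3 = q_2/2, i.e. q_2 = (2/3)·q_1.
Budget: p_1·q_1 + p_2·(2/3)·q_1 = I, so (3·p_1 + 2·p_2)·q_1 = 3·I.
Demand: q_1*(p_1,p_2,I) = 3·I/(3·p_1 + 2·p_2), q_2* = 2·I/(3·p_1 + 2·p_2).
Set q_1* = 21 in the demand function and solve for p_1: p_1 = 3.

p_1 = 3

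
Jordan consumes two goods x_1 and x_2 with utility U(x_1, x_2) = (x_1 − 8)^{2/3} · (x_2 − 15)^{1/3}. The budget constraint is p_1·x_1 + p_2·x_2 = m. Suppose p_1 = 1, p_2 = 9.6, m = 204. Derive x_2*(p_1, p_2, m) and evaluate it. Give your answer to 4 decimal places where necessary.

This is Cobb-Douglas in (x_1−8, x_2−15): tangency gives 2/3·p_2·(x_2−15) = 1/3·p_1·(x_1−8).
After buying the subsistence bundle (8, 15), a share 2/3 of the remaining income goes to x_1: x_1* = 8 + 2/3·(m − 8p_1 − 15p_2)/p_1.
Discretionary income = 204 − 8·1 − 15·9.6 = 52; x_2* = 15 + 1/3·52/9.6 = 16.8056.

x_2* = 16.8056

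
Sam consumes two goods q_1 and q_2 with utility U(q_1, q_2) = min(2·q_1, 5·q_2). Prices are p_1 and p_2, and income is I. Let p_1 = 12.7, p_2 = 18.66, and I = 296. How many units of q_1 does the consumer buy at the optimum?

q_1* = 14.6796

Leontief preferences: the optimum is at the kink where q_1/5 = q_2/2, i.e. q_2 = (2/5)·q_1.
Budget: p_1·q_1 + p_2·(2/5)·q_1 = I, so (5·p_1 + 2·p_2)·q_1 = 5·I.
Demand: q_1*(p_1,p_2,I) = 5·I/(5·p_1 + 2·p_2), q_2* = 2·I/(5·p_1 + 2·p_2).
Here 5·12.7 + 2·18.66 = 100.82, giving q_1* = 14.6796.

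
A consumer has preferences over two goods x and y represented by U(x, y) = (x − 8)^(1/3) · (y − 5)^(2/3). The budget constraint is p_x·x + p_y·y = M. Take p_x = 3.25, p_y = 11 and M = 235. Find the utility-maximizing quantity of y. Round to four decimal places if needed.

y* = 14.3333

MRS = (1/2)·(y−5)/(x−8). Tangency with p_x/p_y gives y−5 = 2·(p_x/p_y)·(x−8).
After buying the subsistence bundle (8, 5), a share 1/3 of the remaining income goes to x: x* = 8 + 1/3·(M − 8p_x − 5p_y)/p_x.
Discretionary income = 235 − 8·3.25 − 5·11 = 154; y* = 5 + 2/3·154/11 = 14.3333.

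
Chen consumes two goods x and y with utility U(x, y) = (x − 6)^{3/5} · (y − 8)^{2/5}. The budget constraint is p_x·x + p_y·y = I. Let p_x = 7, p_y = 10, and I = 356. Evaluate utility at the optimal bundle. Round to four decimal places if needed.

V = 14.7867

Let x' = x−6, y' = y−8. MRS = (3/2)·y'/x' = p_x/p_y.
After buying the subsistence bundle (6, 8), a share 0.6 of the remaining income goes to x: x* = 6 + 0.6·(I − 6p_x − 8p_y)/p_x.
Discretionary income = 356 − 6·7 − 8·10 = 234; x* = 6 + 0.6·234/7 = 26.0571; y* = 8 + 0.4·234/10 = 17.36.
Utility at the optimum: U(26.0571, 17.36) = 14.7867.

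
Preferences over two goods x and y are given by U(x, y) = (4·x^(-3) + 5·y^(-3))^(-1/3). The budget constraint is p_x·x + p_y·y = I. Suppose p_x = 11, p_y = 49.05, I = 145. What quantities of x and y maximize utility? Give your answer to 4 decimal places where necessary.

MRS = MU_x/MU_y = (4/5)·(y/x)^(4). Set equal to p_x/p_y.
Hence y/x = ((5/4)·p_x/p_y)^(1/(4)), i.e. raised to the 0.25 power.
Substitute y = (y/x)·x into the budget: x* = I/(p_x + p_y·(y/x)).
Numerically y/x = 0.727639, so x* = 145/(11 + 49.05·0.727639) = 3.1055 and y* = 0.727639·3.1055 = 2.2597.

x* = 3.1055, y* = 2.2597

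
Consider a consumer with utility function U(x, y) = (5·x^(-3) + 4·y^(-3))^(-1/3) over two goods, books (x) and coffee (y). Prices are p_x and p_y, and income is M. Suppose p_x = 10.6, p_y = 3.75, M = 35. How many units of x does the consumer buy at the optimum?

From the CES first-order condition, (5/4)·(y/x)^(4) = p_x/p_y.
Solve for the ratio: y/x = [(4/5)·p_x/p_y]^(0.25).
Substitute y = (y/x)·x into the budget: x* = M/(p_x + p_y·(y/x)).
Numerically y/x = 1.226284, so x* = 35/(10.6 + 3.75·1.226284) = 2.3028.

x* = 2.3028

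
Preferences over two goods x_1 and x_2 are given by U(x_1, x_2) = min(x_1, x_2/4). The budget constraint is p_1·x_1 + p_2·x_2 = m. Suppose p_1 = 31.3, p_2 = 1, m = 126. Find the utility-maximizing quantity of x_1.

x_1* = 3.5694

Demand: x_1*(p_1,p_2,m) = m/(p_1 + 4·p_2), x_2* = 4·m/(p_1 + 4·p_2).
Here 31.3 + 4·1 = 35.3, giving x_1* = 3.5694.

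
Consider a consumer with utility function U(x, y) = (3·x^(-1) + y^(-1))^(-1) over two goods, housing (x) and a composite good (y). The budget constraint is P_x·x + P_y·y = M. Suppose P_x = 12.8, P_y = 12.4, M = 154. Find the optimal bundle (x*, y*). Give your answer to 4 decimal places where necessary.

MRS = MU_x/MU_y = 3·(y/x)^(2). Set equal to P_x/P_y.
Hence y/x = ((1/3)·P_x/P_y)^(1/(2)), i.e. raised to the 0.5 power.
Substitute y = (y/x)·x into the budget: x* = M/(P_x + P_y·(y/x)).
Numerically y/x = 0.586588, so x* = 154/(12.8 + 12.4·0.586588) = 7.6717 and y* = 0.586588·7.6717 = 4.5001.

x* = 7.6717, y* = 4.5001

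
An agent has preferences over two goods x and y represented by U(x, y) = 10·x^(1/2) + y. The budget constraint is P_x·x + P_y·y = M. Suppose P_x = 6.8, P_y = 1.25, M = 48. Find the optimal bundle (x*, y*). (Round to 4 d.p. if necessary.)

x* = 0.8448, y* = 33.8044

Set MRS = P_x/P_y: 5·x^(−1/2) = P_x/P_y.
Thus x* = (5·P_y/P_x)² — independent of M — with the rest of income spent on y.
Plugging in: x* = (5·1.25/6.8)² = 0.8448, y* = 33.8044.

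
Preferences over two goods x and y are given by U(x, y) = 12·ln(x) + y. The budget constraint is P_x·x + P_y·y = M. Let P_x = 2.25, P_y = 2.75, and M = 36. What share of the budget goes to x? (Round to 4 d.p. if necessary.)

Set MRS = P_x/P_y: (12/x)/1 = P_x/P_y.
So x*(P_x,P_y) = 12·P_y/P_x, independent of income; and y* = (M − 12·P_y)/P_y.
At the given prices: x* = 12·2.75/2.25 = 14.6667, and y* = 1.0909.
Expenditure on x: 2.25·14.6667 = 33; share = 0.9167.

share on x = 0.9167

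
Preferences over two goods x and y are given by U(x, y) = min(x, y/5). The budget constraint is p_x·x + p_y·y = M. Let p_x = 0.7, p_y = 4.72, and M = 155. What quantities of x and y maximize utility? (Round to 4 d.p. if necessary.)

Demand: x*(p_x,p_y,M) = M/(p_x + 5·p_y), y* = 5·M/(p_x + 5·p_y).
Here 0.7 + 5·4.72 = 24.3, giving x* = 6.3786 and y* = 31.893.

x* = 6.3786, y* = 31.893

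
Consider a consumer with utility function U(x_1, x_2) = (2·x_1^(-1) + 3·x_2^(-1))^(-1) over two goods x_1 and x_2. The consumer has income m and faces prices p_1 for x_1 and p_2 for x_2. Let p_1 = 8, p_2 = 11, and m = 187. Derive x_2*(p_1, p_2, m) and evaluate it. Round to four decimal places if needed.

MRS = MU_x_1/MU_x_2 = (2/3)·(x_2/x_1)^(2). Set equal to p_1/p_2.
Hence x_2/x_1 = ((3/2)·p_1/p_2)^(1/(2)), i.e. raised to the 0.5 power.
With the ratio pinned down, the budget gives x_1* = m/(p_1 + p_2·(x_2/x_1)) and x_2* = (x_2/x_1)·x_1*.
Numerically x_2/x_1 = 1.044466, so x_1* = 187/(8 + 11·1.044466) = 9.5951 and x_2* = 1.044466·9.5951 = 10.0217.

x_2* = 10.0217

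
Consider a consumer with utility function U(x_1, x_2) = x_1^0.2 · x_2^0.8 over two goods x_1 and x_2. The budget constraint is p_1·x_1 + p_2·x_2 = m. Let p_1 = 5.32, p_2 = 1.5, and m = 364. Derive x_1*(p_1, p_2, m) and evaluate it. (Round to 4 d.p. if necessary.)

x_1* = 13.6842

MU_x_1/MU_x_2 = (0.2·x_2)/(0.8·x_1); tangency sets this equal to p_1/p_2.
So 0.2·p_2·x_2 = 0.8·p_1·x_1; combined with the budget, a share 0.2 of income goes to x_1.
Demand: x_1*(p_1,p_2,m) = 0.2·m/p_1 and x_2* = 0.8·m/p_2.
At p_1=5.32, p_2=1.5, m=364: x_1* = 0.2·364/5.32 = 13.6842.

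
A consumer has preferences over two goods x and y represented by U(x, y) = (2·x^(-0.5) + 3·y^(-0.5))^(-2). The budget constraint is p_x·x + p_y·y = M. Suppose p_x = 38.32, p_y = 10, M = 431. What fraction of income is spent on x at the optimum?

share on x = 0.5443

MU_x ∝ 2·x^(-1.5), MU_y ∝ 3·y^(-1.5), so MRS = (2/3)·(y/x)^(1.5) = p_x/p_y.
Solve for the ratio: y/x = [(3/2)·p_x/p_y]^(2/3).
Substitute y = (y/x)·x into the budget: x* = M/(p_x + p_y·(y/x)).
Numerically y/x = 3.208814, so x* = 431/(38.32 + 10·3.208814) = 6.1215 and y* = 3.208814·6.1215 = 19.6426.
Expenditure on x: 38.32·6.1215 = 234.574; share = 0.5443.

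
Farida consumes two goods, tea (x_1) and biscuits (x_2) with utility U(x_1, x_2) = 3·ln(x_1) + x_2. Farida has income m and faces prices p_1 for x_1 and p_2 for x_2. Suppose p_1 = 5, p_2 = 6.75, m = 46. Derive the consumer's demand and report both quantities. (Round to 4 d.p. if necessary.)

MU_x_1 = 3/x_1, MU_x_2 = 1. Tangency: 3/x_1 = p_1/p_2.
So x_1*(p_1,p_2) = 3·p_2/p_1, independent of income; and x_2* = (m − 3·p_2)/p_2.
At the given prices: x_1* = 3·6.75/5 = 4.05, and x_2* = 3.8148.

x_1* = 4.05, x_2* = 3.8148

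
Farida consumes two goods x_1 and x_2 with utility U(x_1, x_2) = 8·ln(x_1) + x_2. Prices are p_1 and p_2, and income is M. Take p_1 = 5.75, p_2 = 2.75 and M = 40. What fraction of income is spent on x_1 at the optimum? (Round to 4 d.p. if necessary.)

share on x_1 = 0.55

Set MRS = p_1/p_2: (8/x_1)/1 = p_1/p_2.
So x_1*(p_1,p_2) = 8·p_2/p_1, independent of income; and x_2* = (M − 8·p_2)/p_2.
At the given prices: x_1* = 8·2.75/5.75 = 3.8261, and x_2* = 6.5455.
Expenditure on x_1: 5.75·3.8261 = 22; share = 0.55.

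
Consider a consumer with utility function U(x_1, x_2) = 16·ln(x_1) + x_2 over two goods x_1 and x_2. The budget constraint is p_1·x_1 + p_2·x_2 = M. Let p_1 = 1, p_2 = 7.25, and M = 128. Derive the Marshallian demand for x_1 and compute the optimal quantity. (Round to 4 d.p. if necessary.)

MU_x_1 = 16/x_1, MU_x_2 = 1. Tangency: 16/x_1 = p_1/p_2.
So x_1*(p_1,p_2) = 16·p_2/p_1, independent of income; and x_2* = (M − 16·p_2)/p_2.
At the given prices: x_1* = 16·7.25/1 = 116.

x_1* = 116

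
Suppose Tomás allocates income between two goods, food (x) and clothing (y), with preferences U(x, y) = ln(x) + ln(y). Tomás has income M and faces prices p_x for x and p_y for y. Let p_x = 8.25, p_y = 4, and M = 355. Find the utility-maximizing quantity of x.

x* = 21.5152

Tangency: MRS = y/x = p_x/p_y.
So p_y·y = p_x·x; combined with the budget, a share 0.5 of income goes to x.
Demand: x*(p_x,p_y,M) = 0.5·M/p_x and y* = 0.5·M/p_y.
At p_x=8.25, p_y=4, M=355: x* = 0.5·355/8.25 = 21.5152.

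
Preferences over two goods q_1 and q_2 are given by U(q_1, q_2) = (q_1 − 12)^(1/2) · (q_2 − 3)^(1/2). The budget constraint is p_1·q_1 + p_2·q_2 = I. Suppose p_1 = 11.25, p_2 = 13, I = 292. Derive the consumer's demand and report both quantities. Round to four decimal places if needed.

q_1* = 17.2444, q_2* = 7.5385

This is Cobb-Douglas in (q_1−12, q_2−3): tangency gives 0.5·p_2·(q_2−3) = 0.5·p_1·(q_1−12).
After buying the subsistence bundle (12, 3), a share 0.5 of the remaining income goes to q_1: q_1* = 12 + 0.5·(I − 12p_1 − 3p_2)/p_1.
Discretionary income = 292 − 12·11.25 − 3·13 = 118; q_1* = 12 + 0.5·118/11.25 = 17.2444; q_2* = 3 + 0.5·118/13 = 7.5385.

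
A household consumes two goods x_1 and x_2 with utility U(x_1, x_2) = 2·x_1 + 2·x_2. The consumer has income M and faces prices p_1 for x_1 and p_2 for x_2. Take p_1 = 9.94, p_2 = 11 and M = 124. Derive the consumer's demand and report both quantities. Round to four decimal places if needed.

x_1* = 12.4748, x_2* = 0

Linear utility — the consumer picks whichever good has higher MU/price: 2/9.94 = 0.2012 vs 2/11 = 0.1818.
x_1 gives more utility per dollar, so spend all income on x_1: x_1* = M/p_1, x_2* = 0.
Numerically: x_1* = 12.4748, x_2* = 0.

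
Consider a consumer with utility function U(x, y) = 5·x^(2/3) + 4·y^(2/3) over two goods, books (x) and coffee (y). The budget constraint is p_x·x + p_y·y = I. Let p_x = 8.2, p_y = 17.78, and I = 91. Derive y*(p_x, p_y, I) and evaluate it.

y* = 0.5026

Substitute y = (y/x)·x into the budget: x* = I/(p_x + p_y·(y/x)).
Numerically y/x = 0.050225, so x* = 91/(8.2 + 17.78·0.050225) = 10.0077 and y* = 0.050225·10.0077 = 0.5026.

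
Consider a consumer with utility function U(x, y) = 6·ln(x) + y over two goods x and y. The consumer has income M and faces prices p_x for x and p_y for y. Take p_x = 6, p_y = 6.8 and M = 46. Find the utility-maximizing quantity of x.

MU_x = 6/x, MU_y = 1. Tangency: 6/x = p_x/p_y.
So x*(p_x,p_y) = 6·p_y/p_x, independent of income; and y* = (M − 6·p_y)/p_y.
At the given prices: x* = 6·6.8/6 = 6.8.

x* = 6.8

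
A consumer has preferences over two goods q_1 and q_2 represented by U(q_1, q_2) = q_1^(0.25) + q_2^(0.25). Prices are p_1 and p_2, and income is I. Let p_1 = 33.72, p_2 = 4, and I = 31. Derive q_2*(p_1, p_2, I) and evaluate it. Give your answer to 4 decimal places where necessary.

q_2* = 5.1966

Substitute q_2 = (q_2/q_1)·q_1 into the budget: q_1* = I/(p_1 + p_2·(q_2/q_1)).
Numerically q_2/q_1 = 17.156819, so q_1* = 31/(33.72 + 4·17.156819) = 0.3029 and q_2* = 17.156819·0.3029 = 5.1966.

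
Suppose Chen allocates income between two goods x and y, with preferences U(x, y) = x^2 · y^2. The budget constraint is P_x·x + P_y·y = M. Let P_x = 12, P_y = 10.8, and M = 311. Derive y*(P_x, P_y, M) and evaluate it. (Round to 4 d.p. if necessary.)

At P_x=12, P_y=10.8, M=311: y* = 0.5·311/10.8 = 14.3981.

y* = 14.3981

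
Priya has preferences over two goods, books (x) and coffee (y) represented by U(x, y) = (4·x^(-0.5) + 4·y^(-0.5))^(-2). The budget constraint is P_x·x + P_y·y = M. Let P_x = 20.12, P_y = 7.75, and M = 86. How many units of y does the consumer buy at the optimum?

Numerically y/x = 1.888937, so x* = 86/(20.12 + 7.75·1.888937) = 2.4742 and y* = 1.888937·2.4742 = 4.6735.

y* = 4.6735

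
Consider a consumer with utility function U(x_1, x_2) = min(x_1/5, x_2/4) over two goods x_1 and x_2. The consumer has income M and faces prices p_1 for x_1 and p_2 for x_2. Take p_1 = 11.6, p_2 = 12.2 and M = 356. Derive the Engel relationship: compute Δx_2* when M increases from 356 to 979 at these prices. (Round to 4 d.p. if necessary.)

Demand: x_1*(p_1,p_2,M) = 5·M/(5·p_1 + 4·p_2), x_2* = 4·M/(5·p_1 + 4·p_2).
Here 5·11.6 + 4·12.2 = 106.8, giving x_2* = 13.3333.
At M' = 979: x_2* = 36.6667. Change: 36.6667 − 13.3333 = 23.3333.

Δx_2* = 23.3333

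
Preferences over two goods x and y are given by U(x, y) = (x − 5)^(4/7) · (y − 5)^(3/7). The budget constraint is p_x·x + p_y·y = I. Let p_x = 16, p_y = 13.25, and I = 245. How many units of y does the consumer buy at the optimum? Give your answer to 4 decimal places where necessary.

MRS = (4/3)·(y−5)/(x−5). Tangency with p_x/p_y gives y−5 = (3/4)·(p_x/p_y)·(x−5).
Substituting into the budget: x* = 5 + 4/7·(I − 5·p_x − 5·p_y)/p_x, and y* = 5 + 3/7·(…)/p_y.
Discretionary income = 245 − 5·16 − 5·13.25 = 98.75; y* = 5 + 3/7·98.75/13.25 = 8.1941.

y* = 8.1941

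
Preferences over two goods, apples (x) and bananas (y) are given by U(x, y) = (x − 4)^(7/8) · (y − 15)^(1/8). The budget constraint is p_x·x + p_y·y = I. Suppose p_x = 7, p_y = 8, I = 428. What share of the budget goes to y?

share on y = 0.3621

Let x' = x−4, y' = y−15. MRS = 7·y'/x' = p_x/p_y.
After buying the subsistence bundle (4, 15), a share 0.875 of the remaining income goes to x: x* = 4 + 0.875·(I − 4p_x − 15p_y)/p_x.
Discretionary income = 428 − 4·7 − 15·8 = 280; x* = 4 + 0.875·280/7 = 39; y* = 15 + 0.125·280/8 = 19.375.
Expenditure on y: 8·19.375 = 155; share = 0.3621.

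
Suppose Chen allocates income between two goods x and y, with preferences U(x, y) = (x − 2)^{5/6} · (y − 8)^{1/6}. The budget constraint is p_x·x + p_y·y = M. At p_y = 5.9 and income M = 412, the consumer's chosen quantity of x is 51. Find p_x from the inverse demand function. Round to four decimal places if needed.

p_x = 6

This is Cobb-Douglas in (x−2, y−8): tangency gives 5/6·p_y·(y−8) = 1/6·p_x·(x−2).
After buying the subsistence bundle (2, 8), a share 5/6 of the remaining income goes to x: x* = 2 + 5/6·(M − 2p_x − 8p_y)/p_x.
Set x* = 51 in the demand function and solve for p_x: p_x = 6.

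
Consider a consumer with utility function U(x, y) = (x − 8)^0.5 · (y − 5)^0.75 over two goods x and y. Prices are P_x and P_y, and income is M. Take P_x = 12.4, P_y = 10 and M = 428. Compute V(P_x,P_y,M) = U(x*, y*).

Let x' = x−8, y' = y−5. MRS = (2/3)·y'/x' = P_x/P_y.
After buying the subsistence bundle (8, 5), a share 0.4 of the remaining income goes to x: x* = 8 + 0.4·(M − 8P_x − 5P_y)/P_x.
Discretionary income = 428 − 8·12.4 − 5·10 = 278.8; x* = 8 + 0.4·278.8/12.4 = 16.9935; y* = 5 + 0.6·278.8/10 = 21.728.
Utility at the optimum: U(16.9935, 21.728) = 24.8055.

V = 24.8055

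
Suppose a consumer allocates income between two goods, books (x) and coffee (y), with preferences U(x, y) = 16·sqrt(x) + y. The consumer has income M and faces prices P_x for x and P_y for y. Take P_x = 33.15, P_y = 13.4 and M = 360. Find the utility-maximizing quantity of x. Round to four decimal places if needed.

x* = 10.4574

Utility is quasi-linear in y; the FOC for x is 8/√x = P_x/P_y.
Solve: √x = 8·P_y/P_x, so x*(P_x,P_y) = (8·P_y/P_x)², and y* = (M − P_x·x*)/P_y.
Plugging in: x* = (8·13.4/33.15)² = 10.4574.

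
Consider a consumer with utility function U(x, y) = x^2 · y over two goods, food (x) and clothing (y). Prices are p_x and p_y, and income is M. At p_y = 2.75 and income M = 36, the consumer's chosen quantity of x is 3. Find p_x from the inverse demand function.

p_x = 8

Tangency: MRS = 2·y/x = p_x/p_y.
So 2·p_y·y = p_x·x; combined with the budget, a share 2/3 of income goes to x.
Demand: x*(p_x,p_y,M) = 2/3·M/p_x and y* = 1/3·M/p_y.
Set x* = 3 in the demand function and solve for p_x: p_x = 8.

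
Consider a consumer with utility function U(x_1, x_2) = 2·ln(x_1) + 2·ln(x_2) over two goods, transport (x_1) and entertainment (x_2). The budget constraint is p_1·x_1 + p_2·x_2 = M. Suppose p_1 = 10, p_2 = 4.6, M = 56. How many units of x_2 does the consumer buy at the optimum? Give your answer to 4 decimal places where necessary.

The MRS is x_2/x_1. Set MRS = p_1/p_2.
So 2·p_2·x_2 = 2·p_1·x_1; combined with the budget, a share 0.5 of income goes to x_1.
Demand: x_1*(p_1,p_2,M) = 0.5·M/p_1 and x_2* = 0.5·M/p_2.
At p_1=10, p_2=4.6, M=56: x_2* = 0.5·56/4.6 = 6.087.

x_2* = 6.087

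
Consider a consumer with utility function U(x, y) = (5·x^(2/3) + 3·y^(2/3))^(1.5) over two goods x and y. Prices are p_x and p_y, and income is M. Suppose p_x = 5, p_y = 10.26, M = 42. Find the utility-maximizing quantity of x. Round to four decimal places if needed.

x* = 7.9901

From the CES first-order condition, (5/3)·(y/x)^(1/3) = p_x/p_y.
Hence y/x = ((3/5)·p_x/p_y)^(1/(1/3)), i.e. raised to the 3 power.
Substitute y = (y/x)·x into the budget: x* = M/(p_x + p_y·(y/x)).
Numerically y/x = 0.024999, so x* = 42/(5 + 10.26·0.024999) = 7.9901.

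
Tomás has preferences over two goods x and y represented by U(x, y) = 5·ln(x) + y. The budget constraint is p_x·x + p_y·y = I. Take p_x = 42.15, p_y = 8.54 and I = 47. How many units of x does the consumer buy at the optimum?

At the given prices: x* = 5·8.54/42.15 = 1.013.

x* = 1.013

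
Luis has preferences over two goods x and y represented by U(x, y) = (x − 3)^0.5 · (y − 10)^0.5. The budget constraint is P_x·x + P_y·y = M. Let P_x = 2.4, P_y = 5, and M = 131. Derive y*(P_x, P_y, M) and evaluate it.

y* = 17.38

MRS = (y−10)/(x−3). Tangency with P_x/P_y gives y−10 = (P_x/P_y)·(x−3).
Substituting into the budget: x* = 3 + 0.5·(M − 3·P_x − 10·P_y)/P_x, and y* = 10 + 0.5·(…)/P_y.
Discretionary income = 131 − 3·2.4 − 10·5 = 73.8; y* = 10 + 0.5·73.8/5 = 17.38.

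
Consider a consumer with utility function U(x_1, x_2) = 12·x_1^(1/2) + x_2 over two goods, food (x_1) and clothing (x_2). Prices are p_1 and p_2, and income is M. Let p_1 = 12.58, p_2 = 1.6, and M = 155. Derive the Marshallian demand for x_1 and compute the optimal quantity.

Solve: √x_1 = 6·p_2/p_1, so x_1*(p_1,p_2) = (6·p_2/p_1)², and x_2* = (M − p_1·x_1*)/p_2.
Plugging in: x_1* = (6·1.6/12.58)² = 0.5823.

x_1* = 0.5823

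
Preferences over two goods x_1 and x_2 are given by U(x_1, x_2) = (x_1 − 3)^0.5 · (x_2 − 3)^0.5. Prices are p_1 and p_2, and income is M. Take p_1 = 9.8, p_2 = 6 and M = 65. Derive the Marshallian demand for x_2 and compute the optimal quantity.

MRS = (x_2−3)/(x_1−3). Tangency with p_1/p_2 gives x_2−3 = (p_1/p_2)·(x_1−3).
After buying the subsistence bundle (3, 3), a share 0.5 of the remaining income goes to x_1: x_1* = 3 + 0.5·(M − 3p_1 − 3p_2)/p_1.
Discretionary income = 65 − 3·9.8 − 3·6 = 17.6; x_2* = 3 + 0.5·17.6/6 = 4.4667.

x_2* = 4.4667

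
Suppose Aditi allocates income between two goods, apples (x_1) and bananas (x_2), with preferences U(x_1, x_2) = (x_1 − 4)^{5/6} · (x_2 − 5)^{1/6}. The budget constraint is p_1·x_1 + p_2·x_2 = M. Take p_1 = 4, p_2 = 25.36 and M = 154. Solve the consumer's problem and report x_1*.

Let x_1' = x_1−4, x_2' = x_2−5. MRS = 5·x_2'/x_1' = p_1/p_2.
Substituting into the budget: x_1* = 4 + 5/6·(M − 4·p_1 − 5·p_2)/p_1, and x_2* = 5 + 1/6·(…)/p_2.
Discretionary income = 154 − 4·4 − 5·25.36 = 11.2; x_1* = 4 + 5/6·11.2/4 = 6.3333.

x_1* = 6.3333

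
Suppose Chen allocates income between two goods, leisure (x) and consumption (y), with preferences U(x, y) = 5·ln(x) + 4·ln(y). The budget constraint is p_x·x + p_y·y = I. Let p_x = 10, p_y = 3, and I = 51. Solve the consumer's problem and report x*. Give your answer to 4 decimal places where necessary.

x* = 2.8333

The MRS is (5/4)·y/x. Set MRS = p_x/p_y.
Rearranging, p_y·y = (4/5)·p_x·x. Substituting into the budget gives p_x·x·(1 + (4/5)) = I.
Demand: x*(p_x,p_y,I) = 5/9·I/p_x and y* = 4/9·I/p_y.
At p_x=10, p_y=3, I=51: x* = 5/9·51/10 = 2.8333.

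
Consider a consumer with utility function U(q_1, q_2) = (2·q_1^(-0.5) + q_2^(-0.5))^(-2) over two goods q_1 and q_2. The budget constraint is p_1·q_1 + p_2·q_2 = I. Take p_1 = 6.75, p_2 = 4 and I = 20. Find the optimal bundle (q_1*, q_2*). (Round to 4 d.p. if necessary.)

Numerically q_2/q_1 = 0.892913, so q_1* = 20/(6.75 + 4·0.892913) = 1.9377 and q_2* = 0.892913·1.9377 = 1.7302.

q_1* = 1.9377, q_2* = 1.7302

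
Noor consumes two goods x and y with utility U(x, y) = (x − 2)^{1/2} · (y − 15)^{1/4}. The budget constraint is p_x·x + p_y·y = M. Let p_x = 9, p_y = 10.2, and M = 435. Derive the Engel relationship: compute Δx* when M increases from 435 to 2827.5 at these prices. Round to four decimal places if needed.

Δx* = 177.2222

Let x' = x−2, y' = y−15. MRS = 2·y'/x' = p_x/p_y.
After buying the subsistence bundle (2, 15), a share 2/3 of the remaining income goes to x: x* = 2 + 2/3·(M − 2p_x − 15p_y)/p_x.
Discretionary income = 435 − 2·9 − 15·10.2 = 264; x* = 2 + 2/3·264/9 = 21.5556.
At M' = 2827.5: x* = 198.7778. Change: 198.7778 − 21.5556 = 177.2222.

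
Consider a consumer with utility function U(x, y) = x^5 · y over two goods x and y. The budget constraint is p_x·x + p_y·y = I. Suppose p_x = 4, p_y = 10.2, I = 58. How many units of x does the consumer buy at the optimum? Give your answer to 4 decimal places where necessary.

Tangency: MRS = 5·y/x = p_x/p_y.
Rearranging, p_y·y = (1/5)·p_x·x. Substituting into the budget gives p_x·x·(1 + (1/5)) = I.
Demand: x*(p_x,p_y,I) = 5/6·I/p_x and y* = 1/6·I/p_y.
At p_x=4, p_y=10.2, I=58: x* = 5/6·58/4 = 12.0833.

x* = 12.0833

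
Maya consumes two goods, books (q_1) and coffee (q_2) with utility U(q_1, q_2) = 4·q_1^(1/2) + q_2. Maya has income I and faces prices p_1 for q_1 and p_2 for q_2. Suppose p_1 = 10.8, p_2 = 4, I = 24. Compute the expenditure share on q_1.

Utility is quasi-linear in q_2; the FOC for q_1 is 2/√q_1 = p_1/p_2.
Solve: √q_1 = 2·p_2/p_1, so q_1*(p_1,p_2) = (2·p_2/p_1)², and q_2* = (I − p_1·q_1*)/p_2.
Plugging in: q_1* = (2·4/10.8)² = 0.5487, q_2* = 4.5185.
Expenditure on q_1: 10.8·0.5487 = 5.9259; share = 0.2469.

share on q_1 = 0.2469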